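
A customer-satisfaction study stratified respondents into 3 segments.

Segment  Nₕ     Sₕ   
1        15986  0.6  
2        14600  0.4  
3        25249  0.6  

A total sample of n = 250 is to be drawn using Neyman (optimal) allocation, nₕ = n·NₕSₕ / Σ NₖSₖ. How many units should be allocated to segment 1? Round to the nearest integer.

Σ NₕSₕ = 15986·0.6 + 14600·0.4 + 25249·0.6 = 30581.
Share for 1: 9591.6/30581 = 0.31365.
n_1 = 250 × 0.31365 = 78.411... → 78.

78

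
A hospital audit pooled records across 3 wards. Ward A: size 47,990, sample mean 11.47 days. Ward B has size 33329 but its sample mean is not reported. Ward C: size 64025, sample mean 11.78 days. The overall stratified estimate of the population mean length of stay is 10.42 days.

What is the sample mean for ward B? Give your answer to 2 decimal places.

6.30

N = 47990 + 33329 + 64025 = 145344.
Overall total = μ·N = 10.42·145344 = 1514484.48.
Subtract the known strata: 47990·11.47 + 64025·11.78 = 1304659.8.
Remaining total for ward B: 1514484.48 − 1304659.8 = 209824.68.
Divide by its size: 209824.68 / 33329 = 6.2956... → 6.30.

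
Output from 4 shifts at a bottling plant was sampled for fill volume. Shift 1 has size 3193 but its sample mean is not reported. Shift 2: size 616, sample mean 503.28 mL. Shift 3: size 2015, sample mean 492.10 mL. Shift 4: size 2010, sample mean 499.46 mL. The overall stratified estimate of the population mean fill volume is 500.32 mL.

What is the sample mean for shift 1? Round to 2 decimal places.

505.48

N = 3193 + 616 + 2015 + 2010 = 7834.
Overall total = μ·N = 500.32·7834 = 3919506.88.
Subtract the known strata: 616·503.28 + 2015·492.10 + 2010·499.46 = 2305516.58.
Remaining total for shift 1: 3919506.88 − 2305516.58 = 1613990.3.
Divide by its size: 1613990.3 / 3193 = 505.4777... → 505.48.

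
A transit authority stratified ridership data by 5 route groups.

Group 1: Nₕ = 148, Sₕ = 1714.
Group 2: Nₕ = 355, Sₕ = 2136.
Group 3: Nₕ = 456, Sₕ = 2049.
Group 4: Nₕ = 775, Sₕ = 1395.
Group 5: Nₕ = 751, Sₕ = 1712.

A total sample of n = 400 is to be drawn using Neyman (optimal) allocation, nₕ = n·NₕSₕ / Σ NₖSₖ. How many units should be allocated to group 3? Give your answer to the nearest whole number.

Σ NₕSₕ = 148·1714 + 355·2136 + 456·2049 + 775·1395 + 751·1712 = 4313133.
Share for 3: 934344/4313133 = 0.21663.
n_3 = 400 × 0.21663 = 86.651... → 87.

87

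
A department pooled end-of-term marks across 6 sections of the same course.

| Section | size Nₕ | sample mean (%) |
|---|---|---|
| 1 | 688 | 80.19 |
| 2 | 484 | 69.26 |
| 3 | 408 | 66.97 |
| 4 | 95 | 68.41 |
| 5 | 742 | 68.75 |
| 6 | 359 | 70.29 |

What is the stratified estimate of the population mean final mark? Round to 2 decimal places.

71.60

x̄_st = (Σ Nₕx̄ₕ) / (Σ Nₕ) = (688·80.19 + 484·69.26 + 408·66.97 + 95·68.41 + 742·68.75 + 359·70.29) / 2776
= 198761.88 / 2776 = 71.6001... → 71.60.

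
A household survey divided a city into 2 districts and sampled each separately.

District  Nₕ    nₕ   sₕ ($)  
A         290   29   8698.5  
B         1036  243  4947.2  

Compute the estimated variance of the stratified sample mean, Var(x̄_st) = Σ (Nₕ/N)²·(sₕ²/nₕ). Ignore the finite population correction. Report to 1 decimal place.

186277.3

N = 1326; Wₕ = Nₕ/N.
district A: (290/1326)²·8698.5²/29 = 124795.7184
district B: (1036/1326)²·4947.2²/243 = 61481.5949
Sum = 186277.3133 → 186277.3.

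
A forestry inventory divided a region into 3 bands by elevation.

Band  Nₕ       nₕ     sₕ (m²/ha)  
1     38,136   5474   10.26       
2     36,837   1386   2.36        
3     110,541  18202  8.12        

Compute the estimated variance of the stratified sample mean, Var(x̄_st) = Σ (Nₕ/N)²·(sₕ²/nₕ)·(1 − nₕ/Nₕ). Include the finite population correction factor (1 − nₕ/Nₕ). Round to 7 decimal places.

N = 185514; Wₕ = Nₕ/N.
band 1: (38136/185514)²·10.26²/5474·(1 − 5474/38136) = 0.0006960084
band 2: (36837/185514)²·2.36²/1386·(1 − 1386/36837) = 0.0001524825
band 3: (110541/185514)²·8.12²/18202·(1 − 18202/110541) = 0.0010743558
Sum = 0.0019228467 → 0.0019228.

0.0019228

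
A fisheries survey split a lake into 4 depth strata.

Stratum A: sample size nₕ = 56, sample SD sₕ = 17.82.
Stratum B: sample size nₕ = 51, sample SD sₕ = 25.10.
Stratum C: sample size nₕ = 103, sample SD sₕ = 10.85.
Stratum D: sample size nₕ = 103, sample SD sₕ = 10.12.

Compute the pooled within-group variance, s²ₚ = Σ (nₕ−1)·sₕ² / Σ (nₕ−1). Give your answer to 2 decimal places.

231.13

Degrees of freedom: 55 + 50 + 102 + 102 = 309.
Σ(nₕ−1)sₕ² = 55·317.5524 + 50·630.01 + 102·117.7225 + 102·102.4144 = 71419.8458.
s²ₚ = 71419.8458 / 309 = 231.1322... → 231.13.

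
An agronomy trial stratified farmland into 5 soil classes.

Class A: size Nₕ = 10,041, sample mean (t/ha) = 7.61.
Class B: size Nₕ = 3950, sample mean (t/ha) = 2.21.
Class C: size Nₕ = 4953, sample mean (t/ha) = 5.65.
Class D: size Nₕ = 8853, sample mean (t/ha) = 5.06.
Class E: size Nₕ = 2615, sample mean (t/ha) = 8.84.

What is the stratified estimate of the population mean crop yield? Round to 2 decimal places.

x̄_st = (Σ Nₕx̄ₕ) / (Σ Nₕ) = (10041·7.61 + 3950·2.21 + 4953·5.65 + 8853·5.06 + 2615·8.84) / 30412
= 181038.74 / 30412 = 5.9529... → 5.95.

5.95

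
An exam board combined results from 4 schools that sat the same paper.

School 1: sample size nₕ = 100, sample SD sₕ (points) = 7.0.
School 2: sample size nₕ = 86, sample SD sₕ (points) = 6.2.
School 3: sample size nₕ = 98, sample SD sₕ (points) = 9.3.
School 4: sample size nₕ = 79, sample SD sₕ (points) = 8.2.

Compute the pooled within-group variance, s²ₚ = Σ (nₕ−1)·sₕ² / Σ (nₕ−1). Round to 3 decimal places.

60.592

1: (100−1)·7.0² = 99·49 = 4851
2: (86−1)·6.2² = 85·38.44 = 3267.4
3: (98−1)·9.3² = 97·86.49 = 8389.53
4: (79−1)·8.2² = 78·67.24 = 5244.72
Numerator = 21752.65; denominator = Σ(nₕ−1) = 359.
s²ₚ = 21752.65/359 = 60.59234... → 60.592.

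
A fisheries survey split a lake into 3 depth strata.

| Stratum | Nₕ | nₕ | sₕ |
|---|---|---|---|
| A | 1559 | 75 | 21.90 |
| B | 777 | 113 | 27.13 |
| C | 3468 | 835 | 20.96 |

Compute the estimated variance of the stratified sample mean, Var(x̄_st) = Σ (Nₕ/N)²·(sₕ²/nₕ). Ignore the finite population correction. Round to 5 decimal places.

N = 5804; Wₕ = Nₕ/N.
stratum A: (1559/5804)²·21.90²/75 = 0.46138598
stratum B: (777/5804)²·27.13²/113 = 0.11673696
stratum C: (3468/5804)²·20.96²/835 = 0.18784492
Sum = 0.76596785 → 0.76597.

0.76597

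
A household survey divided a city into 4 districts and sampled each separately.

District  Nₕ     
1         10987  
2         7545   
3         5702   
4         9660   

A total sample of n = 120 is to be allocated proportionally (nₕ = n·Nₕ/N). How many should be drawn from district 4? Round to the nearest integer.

34

N = 10987 + 7545 + 5702 + 9660 = 33894.
n_4 = 120·9660/33894 = 34.201... → 34.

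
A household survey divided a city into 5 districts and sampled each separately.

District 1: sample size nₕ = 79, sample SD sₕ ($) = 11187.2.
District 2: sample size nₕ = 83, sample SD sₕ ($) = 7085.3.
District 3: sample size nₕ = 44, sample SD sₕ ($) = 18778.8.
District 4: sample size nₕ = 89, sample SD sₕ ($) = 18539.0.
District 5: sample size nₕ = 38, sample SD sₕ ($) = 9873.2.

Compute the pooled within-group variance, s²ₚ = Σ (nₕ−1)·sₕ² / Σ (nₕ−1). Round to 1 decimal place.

Degrees of freedom: 78 + 82 + 43 + 88 + 37 = 328.
Σ(nₕ−1)sₕ² = 78·125153443.84 + 82·50201476.09 + 43·352643329.44 + 88·343694521 + 37·97480078.24 = 62894033567.7.
s²ₚ = 62894033567.7 / 328 = 191750102.341... → 191750102.3.

191750102.3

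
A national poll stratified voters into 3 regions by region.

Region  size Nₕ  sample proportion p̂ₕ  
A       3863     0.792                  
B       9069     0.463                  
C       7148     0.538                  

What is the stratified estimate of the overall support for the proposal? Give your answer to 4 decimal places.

0.5530

Wₕ = Nₕ/N with N = 20080: 0.1924, 0.4516, 0.3560.
p̂_st = 0.1924·0.792 + 0.4516·0.463 + 0.3560·0.538 ≈ 0.552991... → 0.5530.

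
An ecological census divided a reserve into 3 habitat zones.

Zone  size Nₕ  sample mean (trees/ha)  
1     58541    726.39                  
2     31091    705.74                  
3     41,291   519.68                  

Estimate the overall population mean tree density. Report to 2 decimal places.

N = 130923; weights Wₕ = Nₕ/N = (0.4471, 0.2375, 0.3154).
x̄_st = Σ Wₕ·x̄ₕ = 0.4471·726.39 + 0.2375·705.74 + 0.3154·519.68 ≈ 656.2931...
→ 656.29.

656.29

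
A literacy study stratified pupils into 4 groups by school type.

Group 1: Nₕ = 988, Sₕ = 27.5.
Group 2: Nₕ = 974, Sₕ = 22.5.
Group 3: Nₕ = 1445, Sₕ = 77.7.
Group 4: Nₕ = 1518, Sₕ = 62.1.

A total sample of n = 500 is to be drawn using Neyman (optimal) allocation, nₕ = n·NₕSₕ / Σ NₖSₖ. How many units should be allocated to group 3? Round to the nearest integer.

1: NₕSₕ = 988·27.5 = 27170
2: NₕSₕ = 974·22.5 = 21915
3: NₕSₕ = 1445·77.7 = 112276.5
4: NₕSₕ = 1518·62.1 = 94267.8
Σ NₕSₕ = 255629.3.
n_3 = 500·112276.5/255629.3 = 219.608... → 220.

220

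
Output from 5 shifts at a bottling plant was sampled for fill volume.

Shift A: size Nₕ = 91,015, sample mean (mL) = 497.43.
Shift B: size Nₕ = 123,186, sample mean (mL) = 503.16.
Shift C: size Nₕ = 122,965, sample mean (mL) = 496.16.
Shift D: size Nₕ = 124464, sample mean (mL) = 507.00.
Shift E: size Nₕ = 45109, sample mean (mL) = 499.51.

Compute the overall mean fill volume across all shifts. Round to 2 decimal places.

501.05

x̄_st = (Σ Nₕx̄ₕ) / (Σ Nₕ) = (91015·497.43 + 123186·503.16 + 122965·496.16 + 124464·507.00 + 45109·499.51) / 506739
= 253901818.2 / 506739 = 501.0505... → 501.05.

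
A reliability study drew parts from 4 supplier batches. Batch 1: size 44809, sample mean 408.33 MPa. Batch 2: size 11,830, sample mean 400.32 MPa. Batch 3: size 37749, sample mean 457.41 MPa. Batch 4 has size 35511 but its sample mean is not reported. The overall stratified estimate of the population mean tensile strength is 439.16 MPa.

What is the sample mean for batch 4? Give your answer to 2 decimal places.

471.60

Σ Nₕx̄ₕ = N·μ, so 35511·x̄_4 = 129899·439.16 − (44809·408.33 + 11830·400.32 + 37749·457.41).
= 57046444.84 − 40299414.66 = 16747030.18.
x̄_4 = 16747030.18 / 35511 = 471.6012... → 471.60.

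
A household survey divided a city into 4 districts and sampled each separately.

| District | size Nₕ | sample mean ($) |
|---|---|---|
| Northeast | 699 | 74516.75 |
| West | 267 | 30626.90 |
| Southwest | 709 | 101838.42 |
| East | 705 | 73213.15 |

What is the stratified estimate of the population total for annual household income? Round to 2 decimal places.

184083301.08

Northeast: 699·74516.75 = 52087208.25
West: 267·30626.90 = 8177382.3
Southwest: 709·101838.42 = 72203439.78
East: 705·73213.15 = 51615270.75
τ̂ = Σ Nₕx̄ₕ = 184083301.08.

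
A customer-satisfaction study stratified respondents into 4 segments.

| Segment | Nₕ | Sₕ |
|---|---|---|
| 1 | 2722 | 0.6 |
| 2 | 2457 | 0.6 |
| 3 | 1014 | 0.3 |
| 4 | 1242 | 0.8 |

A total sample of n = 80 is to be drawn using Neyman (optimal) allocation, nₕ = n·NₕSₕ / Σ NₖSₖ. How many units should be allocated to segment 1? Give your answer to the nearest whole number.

1: NₕSₕ = 2722·0.6 = 1633.2
2: NₕSₕ = 2457·0.6 = 1474.2
3: NₕSₕ = 1014·0.3 = 304.2
4: NₕSₕ = 1242·0.8 = 993.6
Σ NₕSₕ = 4405.2.
n_1 = 80·1633.2/4405.2 = 29.659... → 30.

30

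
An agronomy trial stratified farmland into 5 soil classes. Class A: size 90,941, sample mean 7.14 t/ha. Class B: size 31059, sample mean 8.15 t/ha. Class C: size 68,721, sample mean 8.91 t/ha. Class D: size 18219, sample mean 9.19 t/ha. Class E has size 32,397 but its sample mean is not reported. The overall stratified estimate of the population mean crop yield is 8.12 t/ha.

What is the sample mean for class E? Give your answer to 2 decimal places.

Σ Nₕx̄ₕ = N·μ, so 32397·x̄_E = 241337·8.12 − (90941·7.14 + 31059·8.15 + 68721·8.91 + 18219·9.19).
= 1959656.44 − 1682186.31 = 277470.13.
x̄_E = 277470.13 / 32397 = 8.5647... → 8.56.

8.56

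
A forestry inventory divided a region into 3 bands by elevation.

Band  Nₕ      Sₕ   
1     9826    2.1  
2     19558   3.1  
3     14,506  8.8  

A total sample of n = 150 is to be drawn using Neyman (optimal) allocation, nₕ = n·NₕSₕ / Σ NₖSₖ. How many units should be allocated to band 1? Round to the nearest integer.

Σ NₕSₕ = 9826·2.1 + 19558·3.1 + 14506·8.8 = 208917.2.
Share for 1: 20634.6/208917.2 = 0.09877.
n_1 = 150 × 0.09877 = 14.815... → 15.

15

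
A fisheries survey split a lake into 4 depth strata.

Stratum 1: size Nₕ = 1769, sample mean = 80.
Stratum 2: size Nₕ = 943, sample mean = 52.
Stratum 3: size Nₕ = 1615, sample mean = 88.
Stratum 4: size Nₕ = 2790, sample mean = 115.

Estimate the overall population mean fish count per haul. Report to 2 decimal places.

x̄_st = (Σ Nₕx̄ₕ) / (Σ Nₕ) = (1769·80 + 943·52 + 1615·88 + 2790·115) / 7117
= 653526 / 7117 = 91.8261... → 91.83.

91.83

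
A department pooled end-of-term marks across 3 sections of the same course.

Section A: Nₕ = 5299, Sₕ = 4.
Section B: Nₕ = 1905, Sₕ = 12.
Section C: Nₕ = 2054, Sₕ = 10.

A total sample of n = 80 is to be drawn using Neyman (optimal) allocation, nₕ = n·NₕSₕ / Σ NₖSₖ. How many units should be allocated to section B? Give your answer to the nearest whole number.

28

Σ NₕSₕ = 5299·4 + 1905·12 + 2054·10 = 64596.
Share for B: 22860/64596 = 0.35389.
n_B = 80 × 0.35389 = 28.311... → 28.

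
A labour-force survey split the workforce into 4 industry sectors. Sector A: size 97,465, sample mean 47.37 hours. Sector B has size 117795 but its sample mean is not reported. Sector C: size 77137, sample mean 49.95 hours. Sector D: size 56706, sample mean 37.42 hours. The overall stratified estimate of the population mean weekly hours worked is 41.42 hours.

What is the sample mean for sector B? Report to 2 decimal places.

N = 97465 + 117795 + 77137 + 56706 = 349103.
Overall total = μ·N = 41.42·349103 = 14459846.26.
Subtract the known strata: 97465·47.37 + 77137·49.95 + 56706·37.42 = 10591848.72.
Remaining total for sector B: 14459846.26 − 10591848.72 = 3867997.54.
Divide by its size: 3867997.54 / 117795 = 32.8367... → 32.84.

32.84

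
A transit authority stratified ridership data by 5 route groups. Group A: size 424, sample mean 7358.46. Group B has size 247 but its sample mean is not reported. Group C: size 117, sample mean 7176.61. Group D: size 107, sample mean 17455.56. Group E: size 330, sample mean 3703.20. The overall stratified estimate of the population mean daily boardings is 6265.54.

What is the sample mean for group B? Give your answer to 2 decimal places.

2533.75

Σ Nₕx̄ₕ = N·μ, so 247·x̄_B = 1225·6265.54 − (424·7358.46 + 117·7176.61 + 107·17455.56 + 330·3703.20).
= 7675286.5 − 7049451.33 = 625835.17.
x̄_B = 625835.17 / 247 = 2533.7456... → 2533.75.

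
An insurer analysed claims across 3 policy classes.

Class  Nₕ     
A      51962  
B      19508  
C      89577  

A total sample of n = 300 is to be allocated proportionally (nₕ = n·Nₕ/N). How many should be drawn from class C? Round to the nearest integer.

167

Share of class C = 89577/161047 = 0.55622.
Allocate 300 × 0.55622 = 166.865... → 167.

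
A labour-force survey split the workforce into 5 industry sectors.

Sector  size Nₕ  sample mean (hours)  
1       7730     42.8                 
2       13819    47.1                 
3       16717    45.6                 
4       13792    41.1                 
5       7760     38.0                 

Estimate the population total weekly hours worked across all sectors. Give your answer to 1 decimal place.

2605745.3

Population total = Σ Nₕ·x̄ₕ (each stratum's size times its mean).
7730·42.8 + 13819·47.1 + 16717·45.6 + 13792·41.1 + 7760·38.0 = 330844 + 650874.9 + 762295.2 + 566851.2 + 294880 = 2605745.3.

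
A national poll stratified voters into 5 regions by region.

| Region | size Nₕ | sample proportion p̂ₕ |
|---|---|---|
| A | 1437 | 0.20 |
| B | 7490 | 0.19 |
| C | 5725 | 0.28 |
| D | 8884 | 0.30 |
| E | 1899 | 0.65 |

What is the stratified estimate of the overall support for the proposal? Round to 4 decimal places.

N = 1437 + 7490 + 5725 + 8884 + 1899 = 25435.
Overall proportion = Σ (Nₕ/N)·p̂ₕ.
Σ Nₕp̂ₕ = 287.4 + 1423.1 + 1603 + 2665.2 + 1234.35 = 7213.05.
7213.05 / 25435 = 0.283588... → 0.2836.

0.2836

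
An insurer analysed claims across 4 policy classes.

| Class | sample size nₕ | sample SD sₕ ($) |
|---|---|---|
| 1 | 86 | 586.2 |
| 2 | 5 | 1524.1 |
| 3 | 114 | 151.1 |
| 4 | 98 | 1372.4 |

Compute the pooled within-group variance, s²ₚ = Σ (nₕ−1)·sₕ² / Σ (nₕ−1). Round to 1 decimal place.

1: (86−1)·586.2² = 85·343630.44 = 29208587.4
2: (5−1)·1524.1² = 4·2322880.81 = 9291523.24
3: (114−1)·151.1² = 113·22831.21 = 2579926.73
4: (98−1)·1372.4² = 97·1883481.76 = 182697730.72
Numerator = 223777768.09; denominator = Σ(nₕ−1) = 299.
s²ₚ = 223777768.09/299 = 748420.629... → 748420.6.

748420.6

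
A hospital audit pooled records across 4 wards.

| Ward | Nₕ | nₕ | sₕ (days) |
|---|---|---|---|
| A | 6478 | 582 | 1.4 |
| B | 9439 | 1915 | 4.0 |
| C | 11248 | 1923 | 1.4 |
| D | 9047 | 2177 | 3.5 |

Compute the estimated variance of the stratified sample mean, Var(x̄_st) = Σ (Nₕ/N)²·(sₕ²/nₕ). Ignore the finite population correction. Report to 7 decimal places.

0.0011250

N = 36212; Wₕ = Nₕ/N.
ward A: (6478/36212)²·1.4²/582 = 0.0001077730
ward B: (9439/36212)²·4.0²/1915 = 0.0005676729
ward C: (11248/36212)²·1.4²/1923 = 0.0000983382
ward D: (9047/36212)²·3.5²/2177 = 0.0003512221
Sum = 0.0011250062 → 0.0011250.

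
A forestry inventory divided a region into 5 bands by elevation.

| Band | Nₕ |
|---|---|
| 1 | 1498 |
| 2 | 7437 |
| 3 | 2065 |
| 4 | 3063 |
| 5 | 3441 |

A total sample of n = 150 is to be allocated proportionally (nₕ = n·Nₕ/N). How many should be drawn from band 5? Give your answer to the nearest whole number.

29

N = 1498 + 7437 + 2065 + 3063 + 3441 = 17504.
n_5 = 150·3441/17504 = 29.488... → 29.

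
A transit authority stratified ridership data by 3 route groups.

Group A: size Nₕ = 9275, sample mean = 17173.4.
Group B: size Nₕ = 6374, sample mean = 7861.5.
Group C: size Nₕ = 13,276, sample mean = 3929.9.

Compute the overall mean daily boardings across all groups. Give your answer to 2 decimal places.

9042.90

x̄_st = (Σ Nₕx̄ₕ) / (Σ Nₕ) = (9275·17173.4 + 6374·7861.5 + 13276·3929.9) / 28925
= 261565838.4 / 28925 = 9042.8985... → 9042.90.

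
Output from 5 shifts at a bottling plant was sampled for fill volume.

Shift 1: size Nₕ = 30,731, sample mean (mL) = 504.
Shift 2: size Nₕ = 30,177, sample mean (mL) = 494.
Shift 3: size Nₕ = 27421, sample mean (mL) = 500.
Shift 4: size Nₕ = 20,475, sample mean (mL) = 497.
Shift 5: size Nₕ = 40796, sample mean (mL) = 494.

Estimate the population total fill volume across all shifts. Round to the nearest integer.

1: 30731·504 = 15488424
2: 30177·494 = 14907438
3: 27421·500 = 13710500
4: 20475·497 = 10176075
5: 40796·494 = 20153224
τ̂ = Σ Nₕx̄ₕ = 74435661.

74435661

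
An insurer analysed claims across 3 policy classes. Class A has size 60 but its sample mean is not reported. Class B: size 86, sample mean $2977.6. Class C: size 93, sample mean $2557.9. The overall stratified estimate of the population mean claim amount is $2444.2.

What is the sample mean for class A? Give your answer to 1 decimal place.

1503.4

N = 60 + 86 + 93 = 239.
Overall total = μ·N = 2444.2·239 = 584163.8.
Subtract the known strata: 86·2977.6 + 93·2557.9 = 493958.3.
Remaining total for class A: 584163.8 − 493958.3 = 90205.5.
Divide by its size: 90205.5 / 60 = 1503.425 → 1503.4.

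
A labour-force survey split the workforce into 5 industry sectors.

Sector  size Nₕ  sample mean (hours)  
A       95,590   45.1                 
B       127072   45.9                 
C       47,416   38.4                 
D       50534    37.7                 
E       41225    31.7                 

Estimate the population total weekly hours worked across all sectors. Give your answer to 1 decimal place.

Population total = Σ Nₕ·x̄ₕ (each stratum's size times its mean).
95590·45.1 + 127072·45.9 + 47416·38.4 + 50534·37.7 + 41225·31.7 = 4311109 + 5832604.8 + 1820774.4 + 1905131.8 + 1306832.5 = 15176452.5.

15176452.5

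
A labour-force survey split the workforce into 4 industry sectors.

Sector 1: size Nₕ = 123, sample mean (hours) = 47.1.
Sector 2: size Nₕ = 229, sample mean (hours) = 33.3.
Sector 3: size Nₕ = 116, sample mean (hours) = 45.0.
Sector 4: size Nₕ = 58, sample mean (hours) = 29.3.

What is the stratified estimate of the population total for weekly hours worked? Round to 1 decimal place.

20338.4

Population total = Σ Nₕ·x̄ₕ (each stratum's size times its mean).
123·47.1 + 229·33.3 + 116·45.0 + 58·29.3 = 5793.3 + 7625.7 + 5220 + 1699.4 = 20338.4.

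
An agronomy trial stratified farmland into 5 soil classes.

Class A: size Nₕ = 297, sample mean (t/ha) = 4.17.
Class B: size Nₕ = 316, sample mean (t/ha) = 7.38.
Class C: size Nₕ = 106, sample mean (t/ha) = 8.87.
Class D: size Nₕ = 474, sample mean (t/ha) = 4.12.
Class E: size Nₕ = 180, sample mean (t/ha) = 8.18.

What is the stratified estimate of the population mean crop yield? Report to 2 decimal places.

N = 1373; weights Wₕ = Nₕ/N = (0.2163, 0.2302, 0.0772, 0.3452, 0.1311).
x̄_st = Σ Wₕ·x̄ₕ = 0.2163·4.17 + 0.2302·7.38 + 0.0772·8.87 + 0.3452·4.12 + 0.1311·8.18 ≈ 5.7801...
→ 5.78.

5.78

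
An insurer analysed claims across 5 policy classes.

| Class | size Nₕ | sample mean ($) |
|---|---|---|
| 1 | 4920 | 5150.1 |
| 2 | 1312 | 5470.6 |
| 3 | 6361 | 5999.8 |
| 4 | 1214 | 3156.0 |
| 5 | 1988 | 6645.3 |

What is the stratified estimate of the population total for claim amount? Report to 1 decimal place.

1: 4920·5150.1 = 25338492
2: 1312·5470.6 = 7177427.2
3: 6361·5999.8 = 38164727.8
4: 1214·3156.0 = 3831384
5: 1988·6645.3 = 13210856.4
τ̂ = Σ Nₕx̄ₕ = 87722887.4.

87722887.4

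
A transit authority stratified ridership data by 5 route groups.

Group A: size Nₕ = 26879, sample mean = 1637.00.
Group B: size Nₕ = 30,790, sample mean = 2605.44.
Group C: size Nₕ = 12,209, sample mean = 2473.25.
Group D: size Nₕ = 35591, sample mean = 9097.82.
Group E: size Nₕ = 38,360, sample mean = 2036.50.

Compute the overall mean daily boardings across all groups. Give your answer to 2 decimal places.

3868.06

x̄_st = (Σ Nₕx̄ₕ) / (Σ Nₕ) = (26879·1637.00 + 30790·2605.44 + 12209·2473.25 + 35591·9097.82 + 38360·2036.50) / 143829
= 556338981.47 / 143829 = 3868.0585... → 3868.06.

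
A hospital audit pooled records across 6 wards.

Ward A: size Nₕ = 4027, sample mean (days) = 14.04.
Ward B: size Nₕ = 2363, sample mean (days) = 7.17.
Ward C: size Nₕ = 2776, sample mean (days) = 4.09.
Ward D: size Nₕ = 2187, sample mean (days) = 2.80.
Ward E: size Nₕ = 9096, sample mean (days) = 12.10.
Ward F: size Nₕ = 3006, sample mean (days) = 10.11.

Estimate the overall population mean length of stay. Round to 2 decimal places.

N = 23455; weights Wₕ = Nₕ/N = (0.1717, 0.1007, 0.1184, 0.0932, 0.3878, 0.1282).
x̄_st = Σ Wₕ·x̄ₕ = 0.1717·14.04 + 0.1007·7.17 + 0.1184·4.09 + 0.0932·2.80 + 0.3878·12.10 + 0.1282·10.11 ≈ 9.8662...
→ 9.87.

9.87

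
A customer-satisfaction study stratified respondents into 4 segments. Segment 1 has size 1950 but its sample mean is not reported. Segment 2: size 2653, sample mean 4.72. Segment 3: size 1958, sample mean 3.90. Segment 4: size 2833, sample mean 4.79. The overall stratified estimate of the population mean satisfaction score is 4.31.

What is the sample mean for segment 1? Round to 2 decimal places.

3.47

N = 1950 + 2653 + 1958 + 2833 = 9394.
Overall total = μ·N = 4.31·9394 = 40488.14.
Subtract the known strata: 2653·4.72 + 1958·3.90 + 2833·4.79 = 33728.43.
Remaining total for segment 1: 40488.14 − 33728.43 = 6759.71.
Divide by its size: 6759.71 / 1950 = 3.4665... → 3.47.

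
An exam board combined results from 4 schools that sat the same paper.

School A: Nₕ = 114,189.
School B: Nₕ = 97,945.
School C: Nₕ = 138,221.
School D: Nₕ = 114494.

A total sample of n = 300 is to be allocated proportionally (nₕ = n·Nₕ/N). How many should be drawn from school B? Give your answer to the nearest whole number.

Share of school B = 97945/464849 = 0.21070.
Allocate 300 × 0.21070 = 63.211... → 63.

63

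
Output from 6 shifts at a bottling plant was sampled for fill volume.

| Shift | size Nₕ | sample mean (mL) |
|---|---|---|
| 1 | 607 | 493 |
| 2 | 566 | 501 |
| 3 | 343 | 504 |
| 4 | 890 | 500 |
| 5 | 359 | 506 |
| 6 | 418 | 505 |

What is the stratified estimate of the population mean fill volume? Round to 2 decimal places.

500.61

x̄_st = (Σ Nₕx̄ₕ) / (Σ Nₕ) = (607·493 + 566·501 + 343·504 + 890·500 + 359·506 + 418·505) / 3183
= 1593433 / 3183 = 500.6073... → 500.61.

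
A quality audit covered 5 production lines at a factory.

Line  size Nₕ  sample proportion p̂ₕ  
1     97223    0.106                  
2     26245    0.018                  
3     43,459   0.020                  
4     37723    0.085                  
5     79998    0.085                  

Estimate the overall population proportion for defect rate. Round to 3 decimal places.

N = 97223 + 26245 + 43459 + 37723 + 79998 = 284648.
Overall proportion = Σ (Nₕ/N)·p̂ₕ.
Σ Nₕp̂ₕ = 10305.638 + 472.41 + 869.18 + 3206.455 + 6799.83 = 21653.513.
21653.513 / 284648 = 0.07607... → 0.076.

0.076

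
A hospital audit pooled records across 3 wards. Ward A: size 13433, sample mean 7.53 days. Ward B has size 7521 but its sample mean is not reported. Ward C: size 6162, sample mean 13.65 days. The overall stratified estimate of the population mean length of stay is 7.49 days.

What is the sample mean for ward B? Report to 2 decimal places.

2.37

N = 13433 + 7521 + 6162 = 27116.
Overall total = μ·N = 7.49·27116 = 203098.84.
Subtract the known strata: 13433·7.53 + 6162·13.65 = 185261.79.
Remaining total for ward B: 203098.84 − 185261.79 = 17837.05.
Divide by its size: 17837.05 / 7521 = 2.3716... → 2.37.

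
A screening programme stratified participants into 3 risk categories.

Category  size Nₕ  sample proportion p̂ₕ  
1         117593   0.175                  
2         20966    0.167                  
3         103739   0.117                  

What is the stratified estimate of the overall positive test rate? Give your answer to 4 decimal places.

0.1495

Wₕ = Nₕ/N with N = 242298: 0.4853, 0.0865, 0.4281.
p̂_st = 0.4853·0.175 + 0.0865·0.167 + 0.4281·0.117 ≈ 0.149475... → 0.1495.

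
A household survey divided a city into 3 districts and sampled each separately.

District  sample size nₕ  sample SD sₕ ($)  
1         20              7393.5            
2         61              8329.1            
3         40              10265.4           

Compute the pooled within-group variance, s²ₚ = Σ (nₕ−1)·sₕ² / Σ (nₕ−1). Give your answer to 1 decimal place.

1: (20−1)·7393.5² = 19·54663842.25 = 1038613002.75
2: (61−1)·8329.1² = 60·69373906.81 = 4162434408.6
3: (40−1)·10265.4² = 39·105378437.16 = 4109759049.24
Numerator = 9310806460.59; denominator = Σ(nₕ−1) = 118.
s²ₚ = 9310806460.59/118 = 78905139.497... → 78905139.5.

78905139.5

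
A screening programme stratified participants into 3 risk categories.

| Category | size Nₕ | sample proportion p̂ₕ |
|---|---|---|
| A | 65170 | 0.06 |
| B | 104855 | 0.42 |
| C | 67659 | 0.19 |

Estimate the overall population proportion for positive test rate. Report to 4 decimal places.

0.2558

N = 65170 + 104855 + 67659 = 237684.
Overall proportion = Σ (Nₕ/N)·p̂ₕ.
Σ Nₕp̂ₕ = 3910.2 + 44039.1 + 12855.21 = 60804.51.
60804.51 / 237684 = 0.255821... → 0.2558.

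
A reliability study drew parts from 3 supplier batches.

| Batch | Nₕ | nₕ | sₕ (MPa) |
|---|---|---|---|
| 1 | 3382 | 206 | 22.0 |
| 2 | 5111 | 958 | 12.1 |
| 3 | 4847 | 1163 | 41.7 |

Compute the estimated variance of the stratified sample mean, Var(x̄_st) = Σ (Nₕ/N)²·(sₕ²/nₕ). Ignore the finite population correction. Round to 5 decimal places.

N = 13340; Wₕ = Nₕ/N.
batch 1: (3382/13340)²·22.0²/206 = 0.15101278
batch 2: (5111/13340)²·12.1²/958 = 0.02243393
batch 3: (4847/13340)²·41.7²/1163 = 0.19739074
Sum = 0.37083744 → 0.37084.

0.37084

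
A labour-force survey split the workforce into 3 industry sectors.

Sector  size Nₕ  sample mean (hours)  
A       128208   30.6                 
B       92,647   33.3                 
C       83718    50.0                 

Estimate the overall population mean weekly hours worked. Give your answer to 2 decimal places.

N = 128208 + 92647 + 83718 = 304573.
The stratified mean weights each stratum mean by its population share Nₕ/N.
Σ Nₕx̄ₕ = 128208·30.6 + 92647·33.3 + 83718·50.0 = 3923164.8 + 3085145.1 + 4185900 = 11194209.9.
Divide by N: 11194209.9 / 304573 = 36.7538... → 36.75.

36.75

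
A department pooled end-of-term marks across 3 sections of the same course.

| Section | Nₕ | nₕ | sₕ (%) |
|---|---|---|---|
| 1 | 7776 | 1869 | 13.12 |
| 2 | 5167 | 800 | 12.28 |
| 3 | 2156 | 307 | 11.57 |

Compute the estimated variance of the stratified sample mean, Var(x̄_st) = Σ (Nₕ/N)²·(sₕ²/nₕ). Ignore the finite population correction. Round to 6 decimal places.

0.055392

N = 15099; Wₕ = Nₕ/N.
section 1: (7776/15099)²·13.12²/1869 = 0.024427246
section 2: (5167/15099)²·12.28²/800 = 0.022074318
section 3: (2156/15099)²·11.57²/307 = 0.008890568
Sum = 0.055392132 → 0.055392.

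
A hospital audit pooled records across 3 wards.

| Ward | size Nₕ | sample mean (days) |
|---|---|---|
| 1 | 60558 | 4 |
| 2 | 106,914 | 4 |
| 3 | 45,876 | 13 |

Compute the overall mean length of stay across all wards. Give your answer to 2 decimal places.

x̄_st = (Σ Nₕx̄ₕ) / (Σ Nₕ) = (60558·4 + 106914·4 + 45876·13) / 213348
= 1266276 / 213348 = 5.9353... → 5.94.

5.94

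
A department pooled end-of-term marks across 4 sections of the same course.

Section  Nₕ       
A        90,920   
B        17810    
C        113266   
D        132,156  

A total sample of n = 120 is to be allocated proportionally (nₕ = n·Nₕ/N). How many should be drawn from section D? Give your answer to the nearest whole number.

N = 90920 + 17810 + 113266 + 132156 = 354152.
n_D = 120·132156/354152 = 44.779... → 45.

45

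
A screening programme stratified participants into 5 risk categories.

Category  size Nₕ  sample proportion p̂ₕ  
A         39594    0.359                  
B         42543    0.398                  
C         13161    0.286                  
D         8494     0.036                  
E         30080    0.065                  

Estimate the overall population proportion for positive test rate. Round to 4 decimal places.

0.2777

Wₕ = Nₕ/N with N = 133872: 0.2958, 0.3178, 0.0983, 0.0634, 0.2247.
p̂_st = 0.2958·0.359 + 0.3178·0.398 + 0.0983·0.286 + 0.0634·0.036 + 0.2247·0.065 ≈ 0.277664... → 0.2777.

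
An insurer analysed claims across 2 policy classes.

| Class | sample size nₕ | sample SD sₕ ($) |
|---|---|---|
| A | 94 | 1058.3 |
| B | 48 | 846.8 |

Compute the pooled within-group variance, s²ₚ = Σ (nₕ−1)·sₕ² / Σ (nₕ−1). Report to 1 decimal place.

Degrees of freedom: 93 + 47 = 140.
Σ(nₕ−1)sₕ² = 93·1119998.89 + 47·717070.24 = 137862198.05.
s²ₚ = 137862198.05 / 140 = 984729.986... → 984730.0.

984730.0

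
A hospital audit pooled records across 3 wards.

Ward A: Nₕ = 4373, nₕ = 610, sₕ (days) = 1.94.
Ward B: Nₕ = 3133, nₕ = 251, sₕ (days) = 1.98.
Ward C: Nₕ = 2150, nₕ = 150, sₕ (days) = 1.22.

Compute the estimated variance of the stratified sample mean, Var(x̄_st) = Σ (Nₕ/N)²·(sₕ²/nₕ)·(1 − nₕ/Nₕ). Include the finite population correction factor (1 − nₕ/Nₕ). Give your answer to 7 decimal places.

0.0030591

N = 9656; Wₕ = Nₕ/N.
ward A: (4373/9656)²·1.94²/610·(1 − 610/4373) = 0.0010889121
ward B: (3133/9656)²·1.98²/251·(1 − 251/3133) = 0.0015125736
ward C: (2150/9656)²·1.22²/150·(1 − 150/2150) = 0.0004576172
Sum = 0.0030591029 → 0.0030591.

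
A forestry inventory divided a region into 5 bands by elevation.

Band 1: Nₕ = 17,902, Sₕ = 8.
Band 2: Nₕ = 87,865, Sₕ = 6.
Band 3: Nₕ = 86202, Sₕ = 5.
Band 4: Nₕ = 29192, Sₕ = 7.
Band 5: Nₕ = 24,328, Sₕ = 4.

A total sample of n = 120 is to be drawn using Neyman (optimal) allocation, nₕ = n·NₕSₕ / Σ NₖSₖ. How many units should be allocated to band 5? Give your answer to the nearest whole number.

Σ NₕSₕ = 17902·8 + 87865·6 + 86202·5 + 29192·7 + 24328·4 = 1403072.
Share for 5: 97312/1403072 = 0.06936.
n_5 = 120 × 0.06936 = 8.323... → 8.

8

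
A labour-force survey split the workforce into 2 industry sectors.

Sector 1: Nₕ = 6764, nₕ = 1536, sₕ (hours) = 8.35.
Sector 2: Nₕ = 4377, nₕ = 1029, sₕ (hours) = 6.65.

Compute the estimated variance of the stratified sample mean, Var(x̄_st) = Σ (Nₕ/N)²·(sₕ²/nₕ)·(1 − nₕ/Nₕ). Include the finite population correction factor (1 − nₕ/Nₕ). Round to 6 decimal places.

N = 11141; Wₕ = Nₕ/N.
sector 1: (6764/11141)²·8.35²/1536·(1 − 1536/6764) = 0.012932205
sector 2: (4377/11141)²·6.65²/1029·(1 − 1029/4377) = 0.005073896
Sum = 0.018006101 → 0.018006.

0.018006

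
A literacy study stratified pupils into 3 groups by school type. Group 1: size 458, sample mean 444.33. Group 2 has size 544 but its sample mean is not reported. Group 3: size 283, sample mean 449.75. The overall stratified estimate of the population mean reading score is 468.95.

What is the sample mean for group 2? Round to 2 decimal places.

N = 458 + 544 + 283 = 1285.
Overall total = μ·N = 468.95·1285 = 602600.75.
Subtract the known strata: 458·444.33 + 283·449.75 = 330782.39.
Remaining total for group 2: 602600.75 − 330782.39 = 271818.36.
Divide by its size: 271818.36 / 544 = 499.6661... → 499.67.

499.67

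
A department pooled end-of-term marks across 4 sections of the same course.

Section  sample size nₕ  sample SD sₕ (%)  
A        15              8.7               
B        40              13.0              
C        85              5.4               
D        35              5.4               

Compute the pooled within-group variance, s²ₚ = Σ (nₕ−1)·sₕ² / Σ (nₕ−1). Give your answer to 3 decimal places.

64.863

Degrees of freedom: 14 + 39 + 84 + 34 = 171.
Σ(nₕ−1)sₕ² = 14·75.69 + 39·169 + 84·29.16 + 34·29.16 = 11091.54.
s²ₚ = 11091.54 / 171 = 64.86281... → 64.863.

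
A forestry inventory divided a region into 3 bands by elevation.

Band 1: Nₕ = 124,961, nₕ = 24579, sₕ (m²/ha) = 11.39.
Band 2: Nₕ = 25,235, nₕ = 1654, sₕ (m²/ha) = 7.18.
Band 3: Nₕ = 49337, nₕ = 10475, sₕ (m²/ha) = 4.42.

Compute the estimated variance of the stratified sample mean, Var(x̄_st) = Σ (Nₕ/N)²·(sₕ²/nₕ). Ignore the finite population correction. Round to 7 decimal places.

N = 199533; Wₕ = Nₕ/N.
band 1: (124961/199533)²·11.39²/24579 = 0.0020701545
band 2: (25235/199533)²·7.18²/1654 = 0.0004985291
band 3: (49337/199533)²·4.42²/10475 = 0.0001140267
Sum = 0.0026827103 → 0.0026827.

0.0026827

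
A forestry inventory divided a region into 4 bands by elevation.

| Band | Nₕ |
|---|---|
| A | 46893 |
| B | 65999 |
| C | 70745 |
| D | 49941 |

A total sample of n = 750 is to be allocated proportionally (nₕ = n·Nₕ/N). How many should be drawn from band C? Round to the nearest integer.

Share of band C = 70745/233578 = 0.30288.
Allocate 750 × 0.30288 = 227.156... → 227.

227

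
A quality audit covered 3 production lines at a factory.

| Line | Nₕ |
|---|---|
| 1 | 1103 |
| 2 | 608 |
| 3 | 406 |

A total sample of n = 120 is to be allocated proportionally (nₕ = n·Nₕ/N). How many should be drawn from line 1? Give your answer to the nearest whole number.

63

Share of line 1 = 1103/2117 = 0.52102.
Allocate 120 × 0.52102 = 62.522... → 63.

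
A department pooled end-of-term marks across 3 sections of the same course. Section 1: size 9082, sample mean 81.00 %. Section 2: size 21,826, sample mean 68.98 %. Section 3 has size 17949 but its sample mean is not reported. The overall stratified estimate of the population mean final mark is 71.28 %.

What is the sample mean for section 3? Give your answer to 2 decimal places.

Σ Nₕx̄ₕ = N·μ, so 17949·x̄_3 = 48857·71.28 − (9082·81.00 + 21826·68.98).
= 3482526.96 − 2241199.48 = 1241327.48.
x̄_3 = 1241327.48 / 17949 = 69.1586... → 69.16.

69.16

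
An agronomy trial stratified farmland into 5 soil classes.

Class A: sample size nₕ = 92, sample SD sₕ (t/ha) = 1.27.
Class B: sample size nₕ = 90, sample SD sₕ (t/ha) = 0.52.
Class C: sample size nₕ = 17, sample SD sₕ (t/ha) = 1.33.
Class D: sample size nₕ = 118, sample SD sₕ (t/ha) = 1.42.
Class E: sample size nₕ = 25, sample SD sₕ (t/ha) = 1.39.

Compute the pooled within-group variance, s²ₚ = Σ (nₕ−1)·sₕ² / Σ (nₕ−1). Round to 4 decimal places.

A: (92−1)·1.27² = 91·1.6129 = 146.7739
B: (90−1)·0.52² = 89·0.2704 = 24.0656
C: (17−1)·1.33² = 16·1.7689 = 28.3024
D: (118−1)·1.42² = 117·2.0164 = 235.9188
E: (25−1)·1.39² = 24·1.9321 = 46.3704
Numerator = 481.4311; denominator = Σ(nₕ−1) = 337.
s²ₚ = 481.4311/337 = 1.428579... → 1.4286.

1.4286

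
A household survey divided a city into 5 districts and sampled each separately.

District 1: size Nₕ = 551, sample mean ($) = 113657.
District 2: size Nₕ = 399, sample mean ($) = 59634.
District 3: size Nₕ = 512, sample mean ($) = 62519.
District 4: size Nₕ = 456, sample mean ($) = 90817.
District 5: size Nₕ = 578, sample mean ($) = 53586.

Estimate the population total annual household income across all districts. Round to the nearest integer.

Estimate total by summing Nₕ·x̄ₕ over strata.
551·113657 + 399·59634 + 512·62519 + 456·90817 + 578·53586 = 62625007 + 23793966 + 32009728 + 41412552 + 30972708 = 190813961.

190813961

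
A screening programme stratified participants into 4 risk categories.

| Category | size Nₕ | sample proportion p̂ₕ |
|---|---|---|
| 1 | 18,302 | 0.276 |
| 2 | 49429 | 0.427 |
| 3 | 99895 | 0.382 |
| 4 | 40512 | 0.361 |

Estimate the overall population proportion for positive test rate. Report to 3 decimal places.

N = 18302 + 49429 + 99895 + 40512 = 208138.
Overall proportion = Σ (Nₕ/N)·p̂ₕ.
Σ Nₕp̂ₕ = 5051.352 + 21106.183 + 38159.89 + 14624.832 = 78942.257.
78942.257 / 208138 = 0.37928... → 0.379.

0.379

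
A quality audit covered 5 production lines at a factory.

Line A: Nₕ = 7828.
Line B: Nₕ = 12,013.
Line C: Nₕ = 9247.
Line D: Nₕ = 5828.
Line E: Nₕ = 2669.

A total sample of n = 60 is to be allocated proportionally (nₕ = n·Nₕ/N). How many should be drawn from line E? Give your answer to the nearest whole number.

4

Share of line E = 2669/37585 = 0.07101.
Allocate 60 × 0.07101 = 4.261... → 4.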